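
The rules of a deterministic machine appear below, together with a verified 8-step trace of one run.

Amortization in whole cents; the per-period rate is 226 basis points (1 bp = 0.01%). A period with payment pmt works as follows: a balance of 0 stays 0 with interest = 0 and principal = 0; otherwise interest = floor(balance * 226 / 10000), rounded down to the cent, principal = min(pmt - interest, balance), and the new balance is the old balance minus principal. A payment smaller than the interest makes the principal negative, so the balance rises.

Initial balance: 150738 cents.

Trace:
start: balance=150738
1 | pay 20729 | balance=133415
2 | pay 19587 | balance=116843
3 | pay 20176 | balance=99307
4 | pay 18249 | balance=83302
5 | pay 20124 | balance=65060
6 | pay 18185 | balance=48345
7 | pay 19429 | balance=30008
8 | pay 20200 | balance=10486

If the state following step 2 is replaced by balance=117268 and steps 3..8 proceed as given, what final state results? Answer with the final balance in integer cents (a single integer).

state after step 2 := balance=117268
3 | pay 20176 | balance=99742
4 | pay 18249 | balance=83747
5 | pay 20124 | balance=65515
6 | pay 18185 | balance=48810
7 | pay 19429 | balance=30484
8 | pay 20200 | balance=10972

10972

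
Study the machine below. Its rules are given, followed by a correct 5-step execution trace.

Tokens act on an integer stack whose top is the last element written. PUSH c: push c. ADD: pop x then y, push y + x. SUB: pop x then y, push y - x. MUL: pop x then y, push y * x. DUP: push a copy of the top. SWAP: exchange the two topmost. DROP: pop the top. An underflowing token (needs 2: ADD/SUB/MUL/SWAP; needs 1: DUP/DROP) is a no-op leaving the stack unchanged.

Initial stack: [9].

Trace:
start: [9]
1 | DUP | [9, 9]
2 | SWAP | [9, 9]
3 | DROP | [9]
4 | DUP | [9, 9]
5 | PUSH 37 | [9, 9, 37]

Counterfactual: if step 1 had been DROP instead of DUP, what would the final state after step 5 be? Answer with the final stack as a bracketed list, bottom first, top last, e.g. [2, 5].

[37]

(re-executing from step 1 with the substitution; state before step 1: [9])
1 | DROP | []
2 | SWAP | []
3 | DROP | []
4 | DUP | []
5 | PUSH 37 | [37]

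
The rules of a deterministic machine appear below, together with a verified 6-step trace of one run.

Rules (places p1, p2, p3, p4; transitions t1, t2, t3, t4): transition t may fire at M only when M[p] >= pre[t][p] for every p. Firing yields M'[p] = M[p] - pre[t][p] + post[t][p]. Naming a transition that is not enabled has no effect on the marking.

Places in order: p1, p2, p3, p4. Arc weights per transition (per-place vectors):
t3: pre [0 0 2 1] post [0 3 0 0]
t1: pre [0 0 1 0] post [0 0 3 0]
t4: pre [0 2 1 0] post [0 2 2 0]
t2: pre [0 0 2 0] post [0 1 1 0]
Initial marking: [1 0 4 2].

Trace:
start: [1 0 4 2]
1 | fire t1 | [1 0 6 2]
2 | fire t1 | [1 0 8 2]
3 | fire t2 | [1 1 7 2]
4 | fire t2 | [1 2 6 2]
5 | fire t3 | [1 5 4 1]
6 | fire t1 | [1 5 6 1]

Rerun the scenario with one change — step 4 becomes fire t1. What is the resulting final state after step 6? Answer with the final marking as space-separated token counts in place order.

1 4 9 1

(re-executing from step 4 with the substitution; state before step 4: [1 1 7 2])
4 | fire t1 | [1 1 9 2]
5 | fire t3 | [1 4 7 1]
6 | fire t1 | [1 4 9 1]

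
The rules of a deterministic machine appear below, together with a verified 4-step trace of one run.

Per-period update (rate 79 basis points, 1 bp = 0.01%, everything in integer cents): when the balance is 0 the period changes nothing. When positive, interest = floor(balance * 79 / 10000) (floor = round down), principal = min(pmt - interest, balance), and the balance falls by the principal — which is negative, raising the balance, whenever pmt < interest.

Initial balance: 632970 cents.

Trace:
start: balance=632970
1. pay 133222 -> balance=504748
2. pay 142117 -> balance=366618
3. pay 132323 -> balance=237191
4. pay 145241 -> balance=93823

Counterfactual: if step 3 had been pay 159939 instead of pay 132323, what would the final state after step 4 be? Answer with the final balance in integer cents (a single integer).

(re-executing from step 3 with the substitution; state before step 3: balance=366618)
3. pay 159939 -> balance=209575
4. pay 145241 -> balance=65989

65989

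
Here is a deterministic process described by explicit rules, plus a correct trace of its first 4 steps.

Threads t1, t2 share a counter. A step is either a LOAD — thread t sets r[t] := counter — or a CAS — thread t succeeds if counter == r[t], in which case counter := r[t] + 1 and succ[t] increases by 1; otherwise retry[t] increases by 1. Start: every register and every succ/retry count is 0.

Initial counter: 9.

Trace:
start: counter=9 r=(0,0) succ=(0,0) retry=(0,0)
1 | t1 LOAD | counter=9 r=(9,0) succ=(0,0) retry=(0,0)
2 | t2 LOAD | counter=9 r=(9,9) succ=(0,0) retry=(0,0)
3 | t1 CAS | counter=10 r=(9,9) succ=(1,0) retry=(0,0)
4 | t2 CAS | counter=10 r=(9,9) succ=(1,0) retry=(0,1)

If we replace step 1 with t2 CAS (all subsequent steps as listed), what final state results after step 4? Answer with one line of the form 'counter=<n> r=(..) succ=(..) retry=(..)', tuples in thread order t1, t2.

counter=10 r=(0,9) succ=(0,1) retry=(1,1)

(re-executing from step 1 with the substitution; state before step 1: counter=9 r=(0,0) succ=(0,0) retry=(0,0))
1 | t2 CAS | counter=9 r=(0,0) succ=(0,0) retry=(0,1)
2 | t2 LOAD | counter=9 r=(0,9) succ=(0,0) retry=(0,1)
3 | t1 CAS | counter=9 r=(0,9) succ=(0,0) retry=(1,1)
4 | t2 CAS | counter=10 r=(0,9) succ=(0,1) retry=(1,1)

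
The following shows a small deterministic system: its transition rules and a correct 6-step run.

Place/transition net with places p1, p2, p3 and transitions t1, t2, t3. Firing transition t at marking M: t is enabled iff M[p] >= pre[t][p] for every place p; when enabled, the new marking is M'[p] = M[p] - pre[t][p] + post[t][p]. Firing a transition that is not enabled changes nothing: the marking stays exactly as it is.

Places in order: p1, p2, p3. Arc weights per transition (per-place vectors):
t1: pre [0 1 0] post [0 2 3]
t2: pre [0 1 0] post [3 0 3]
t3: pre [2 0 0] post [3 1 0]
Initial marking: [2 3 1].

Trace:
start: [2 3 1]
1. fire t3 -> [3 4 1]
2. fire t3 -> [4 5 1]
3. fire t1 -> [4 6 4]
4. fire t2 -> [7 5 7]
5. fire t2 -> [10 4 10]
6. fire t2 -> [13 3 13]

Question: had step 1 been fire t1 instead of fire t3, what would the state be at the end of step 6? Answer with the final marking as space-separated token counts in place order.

(re-executing from step 1 with the substitution; state before step 1: [2 3 1])
1. fire t1 -> [2 4 4]
2. fire t3 -> [3 5 4]
3. fire t1 -> [3 6 7]
4. fire t2 -> [6 5 10]
5. fire t2 -> [9 4 13]
6. fire t2 -> [12 3 16]

12 3 16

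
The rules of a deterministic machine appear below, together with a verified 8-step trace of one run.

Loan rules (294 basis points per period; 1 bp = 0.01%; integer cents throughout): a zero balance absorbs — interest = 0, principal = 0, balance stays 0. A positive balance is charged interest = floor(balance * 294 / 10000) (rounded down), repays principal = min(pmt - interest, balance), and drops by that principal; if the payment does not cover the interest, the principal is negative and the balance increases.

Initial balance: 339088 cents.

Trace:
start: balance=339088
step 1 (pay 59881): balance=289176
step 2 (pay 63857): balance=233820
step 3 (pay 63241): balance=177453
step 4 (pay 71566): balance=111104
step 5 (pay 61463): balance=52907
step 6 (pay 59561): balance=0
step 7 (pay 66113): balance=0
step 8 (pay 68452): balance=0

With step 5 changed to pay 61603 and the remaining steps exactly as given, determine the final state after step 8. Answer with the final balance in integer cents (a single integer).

(re-executing from step 5 with the substitution; state before step 5: balance=111104)
step 5 (pay 61603): balance=52767
step 6 (pay 59561): balance=0
step 7 (pay 66113): balance=0
step 8 (pay 68452): balance=0

0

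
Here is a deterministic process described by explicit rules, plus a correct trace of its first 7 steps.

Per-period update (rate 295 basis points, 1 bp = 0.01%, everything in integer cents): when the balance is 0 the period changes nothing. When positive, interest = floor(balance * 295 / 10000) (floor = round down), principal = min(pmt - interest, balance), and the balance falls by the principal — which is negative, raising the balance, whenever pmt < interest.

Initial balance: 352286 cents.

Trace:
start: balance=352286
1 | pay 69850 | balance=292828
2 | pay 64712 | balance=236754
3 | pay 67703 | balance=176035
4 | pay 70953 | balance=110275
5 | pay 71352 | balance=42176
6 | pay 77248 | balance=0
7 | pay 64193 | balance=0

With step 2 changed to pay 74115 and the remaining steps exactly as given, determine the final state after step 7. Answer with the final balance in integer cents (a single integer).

0

(re-executing from step 2 with the substitution; state before step 2: balance=292828)
2 | pay 74115 | balance=227351
3 | pay 67703 | balance=166354
4 | pay 70953 | balance=100308
5 | pay 71352 | balance=31915
6 | pay 77248 | balance=0
7 | pay 64193 | balance=0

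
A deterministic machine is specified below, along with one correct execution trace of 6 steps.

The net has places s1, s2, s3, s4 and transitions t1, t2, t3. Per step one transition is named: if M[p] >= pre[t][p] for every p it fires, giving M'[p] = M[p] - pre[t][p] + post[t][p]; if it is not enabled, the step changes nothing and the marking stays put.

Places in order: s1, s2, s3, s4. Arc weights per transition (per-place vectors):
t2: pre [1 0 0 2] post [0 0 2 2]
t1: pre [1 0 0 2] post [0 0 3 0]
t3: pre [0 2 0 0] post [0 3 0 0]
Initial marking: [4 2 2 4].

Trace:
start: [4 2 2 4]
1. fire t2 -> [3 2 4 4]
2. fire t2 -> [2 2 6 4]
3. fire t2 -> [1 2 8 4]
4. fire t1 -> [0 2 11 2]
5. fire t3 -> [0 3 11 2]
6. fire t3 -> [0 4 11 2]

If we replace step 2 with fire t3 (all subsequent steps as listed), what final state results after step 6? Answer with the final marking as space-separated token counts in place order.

(re-executing from step 2 with the substitution; state before step 2: [3 2 4 4])
2. fire t3 -> [3 3 4 4]
3. fire t2 -> [2 3 6 4]
4. fire t1 -> [1 3 9 2]
5. fire t3 -> [1 4 9 2]
6. fire t3 -> [1 5 9 2]

1 5 9 2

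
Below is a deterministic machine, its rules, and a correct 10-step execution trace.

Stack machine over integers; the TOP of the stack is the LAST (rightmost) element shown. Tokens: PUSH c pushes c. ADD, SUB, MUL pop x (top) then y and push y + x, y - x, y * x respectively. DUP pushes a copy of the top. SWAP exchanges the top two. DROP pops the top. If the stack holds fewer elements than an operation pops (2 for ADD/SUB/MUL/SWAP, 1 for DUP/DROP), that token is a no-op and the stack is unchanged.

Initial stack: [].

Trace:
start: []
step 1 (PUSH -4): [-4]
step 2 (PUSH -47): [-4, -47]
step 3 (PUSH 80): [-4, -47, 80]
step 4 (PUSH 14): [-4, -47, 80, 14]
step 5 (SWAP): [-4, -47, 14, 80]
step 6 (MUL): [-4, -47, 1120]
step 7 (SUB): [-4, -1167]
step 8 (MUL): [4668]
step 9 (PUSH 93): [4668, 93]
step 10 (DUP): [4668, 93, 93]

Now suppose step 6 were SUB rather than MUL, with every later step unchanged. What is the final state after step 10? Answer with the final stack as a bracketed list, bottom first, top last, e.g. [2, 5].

[-76, 93, 93]

(re-executing from step 6 with the substitution; state before step 6: [-4, -47, 14, 80])
step 6 (SUB): [-4, -47, -66]
step 7 (SUB): [-4, 19]
step 8 (MUL): [-76]
step 9 (PUSH 93): [-76, 93]
step 10 (DUP): [-76, 93, 93]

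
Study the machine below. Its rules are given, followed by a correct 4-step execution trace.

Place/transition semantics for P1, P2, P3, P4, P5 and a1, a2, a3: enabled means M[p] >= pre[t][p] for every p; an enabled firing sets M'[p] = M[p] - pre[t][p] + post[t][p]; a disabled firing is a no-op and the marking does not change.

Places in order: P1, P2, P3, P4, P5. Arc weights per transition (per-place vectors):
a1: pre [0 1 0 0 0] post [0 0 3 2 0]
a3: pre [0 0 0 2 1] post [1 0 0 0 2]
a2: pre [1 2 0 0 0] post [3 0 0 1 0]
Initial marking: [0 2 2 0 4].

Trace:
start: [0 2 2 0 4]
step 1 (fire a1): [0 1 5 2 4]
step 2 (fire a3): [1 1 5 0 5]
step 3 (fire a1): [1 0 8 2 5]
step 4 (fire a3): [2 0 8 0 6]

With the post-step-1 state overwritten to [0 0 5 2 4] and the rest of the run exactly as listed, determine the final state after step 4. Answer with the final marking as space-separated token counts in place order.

state after step 1 := [0 0 5 2 4]
step 2 (fire a3): [1 0 5 0 5]
step 3 (fire a1): [1 0 5 0 5]
step 4 (fire a3): [1 0 5 0 5]

1 0 5 0 5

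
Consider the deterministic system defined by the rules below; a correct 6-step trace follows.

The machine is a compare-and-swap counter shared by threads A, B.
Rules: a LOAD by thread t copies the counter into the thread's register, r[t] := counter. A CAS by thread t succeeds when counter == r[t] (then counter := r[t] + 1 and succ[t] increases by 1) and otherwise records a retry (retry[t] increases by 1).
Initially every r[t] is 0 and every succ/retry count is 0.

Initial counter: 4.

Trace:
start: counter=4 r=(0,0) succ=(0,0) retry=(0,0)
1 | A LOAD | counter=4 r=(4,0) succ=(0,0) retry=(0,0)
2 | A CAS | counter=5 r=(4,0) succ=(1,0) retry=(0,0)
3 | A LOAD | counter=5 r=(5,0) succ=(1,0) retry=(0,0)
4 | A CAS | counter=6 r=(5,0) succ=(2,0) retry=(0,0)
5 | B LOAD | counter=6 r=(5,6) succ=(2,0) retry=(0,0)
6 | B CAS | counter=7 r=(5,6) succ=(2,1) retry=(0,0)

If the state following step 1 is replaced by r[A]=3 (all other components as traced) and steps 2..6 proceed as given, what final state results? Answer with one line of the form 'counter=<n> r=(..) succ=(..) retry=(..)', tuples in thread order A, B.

counter=6 r=(4,5) succ=(1,1) retry=(1,0)

state after step 1 := counter=4 r=(3,0) succ=(0,0) retry=(0,0)
2 | A CAS | counter=4 r=(3,0) succ=(0,0) retry=(1,0)
3 | A LOAD | counter=4 r=(4,0) succ=(0,0) retry=(1,0)
4 | A CAS | counter=5 r=(4,0) succ=(1,0) retry=(1,0)
5 | B LOAD | counter=5 r=(4,5) succ=(1,0) retry=(1,0)
6 | B CAS | counter=6 r=(4,5) succ=(1,1) retry=(1,0)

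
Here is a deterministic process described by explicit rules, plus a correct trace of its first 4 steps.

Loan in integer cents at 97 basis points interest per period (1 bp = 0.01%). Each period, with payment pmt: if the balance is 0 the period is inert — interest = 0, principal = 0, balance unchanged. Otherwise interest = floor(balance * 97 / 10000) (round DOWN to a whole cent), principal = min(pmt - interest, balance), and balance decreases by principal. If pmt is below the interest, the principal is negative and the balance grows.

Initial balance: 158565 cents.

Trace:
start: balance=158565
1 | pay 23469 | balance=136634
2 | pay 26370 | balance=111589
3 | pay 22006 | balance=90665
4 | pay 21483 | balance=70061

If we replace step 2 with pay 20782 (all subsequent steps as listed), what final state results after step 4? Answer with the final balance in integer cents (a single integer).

(re-executing from step 2 with the substitution; state before step 2: balance=136634)
2 | pay 20782 | balance=117177
3 | pay 22006 | balance=96307
4 | pay 21483 | balance=75758

75758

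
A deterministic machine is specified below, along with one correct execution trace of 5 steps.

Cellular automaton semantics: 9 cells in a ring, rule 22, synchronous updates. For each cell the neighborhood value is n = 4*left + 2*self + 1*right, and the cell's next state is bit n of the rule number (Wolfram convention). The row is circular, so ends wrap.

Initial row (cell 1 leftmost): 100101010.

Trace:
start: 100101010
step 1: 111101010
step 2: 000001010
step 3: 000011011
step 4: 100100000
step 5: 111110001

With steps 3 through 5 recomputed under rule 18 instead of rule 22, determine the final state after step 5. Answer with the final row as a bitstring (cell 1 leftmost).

011000000

(re-executing steps 3..5 under rule 18; state before step 3: 000001010)
step 3: 000010001
step 4: 100101010
step 5: 011000000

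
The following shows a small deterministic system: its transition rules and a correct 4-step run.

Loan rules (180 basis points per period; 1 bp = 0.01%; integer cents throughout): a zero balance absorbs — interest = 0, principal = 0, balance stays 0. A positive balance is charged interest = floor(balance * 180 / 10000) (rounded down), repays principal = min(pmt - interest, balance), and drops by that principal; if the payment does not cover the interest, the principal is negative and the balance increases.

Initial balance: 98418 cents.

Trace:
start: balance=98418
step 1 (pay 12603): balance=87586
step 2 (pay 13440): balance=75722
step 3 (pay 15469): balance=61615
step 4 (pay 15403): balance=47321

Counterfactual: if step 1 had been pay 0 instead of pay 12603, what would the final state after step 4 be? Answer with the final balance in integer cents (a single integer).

60617

(re-executing from step 1 with the substitution; state before step 1: balance=98418)
step 1 (pay 0): balance=100189
step 2 (pay 13440): balance=88552
step 3 (pay 15469): balance=74676
step 4 (pay 15403): balance=60617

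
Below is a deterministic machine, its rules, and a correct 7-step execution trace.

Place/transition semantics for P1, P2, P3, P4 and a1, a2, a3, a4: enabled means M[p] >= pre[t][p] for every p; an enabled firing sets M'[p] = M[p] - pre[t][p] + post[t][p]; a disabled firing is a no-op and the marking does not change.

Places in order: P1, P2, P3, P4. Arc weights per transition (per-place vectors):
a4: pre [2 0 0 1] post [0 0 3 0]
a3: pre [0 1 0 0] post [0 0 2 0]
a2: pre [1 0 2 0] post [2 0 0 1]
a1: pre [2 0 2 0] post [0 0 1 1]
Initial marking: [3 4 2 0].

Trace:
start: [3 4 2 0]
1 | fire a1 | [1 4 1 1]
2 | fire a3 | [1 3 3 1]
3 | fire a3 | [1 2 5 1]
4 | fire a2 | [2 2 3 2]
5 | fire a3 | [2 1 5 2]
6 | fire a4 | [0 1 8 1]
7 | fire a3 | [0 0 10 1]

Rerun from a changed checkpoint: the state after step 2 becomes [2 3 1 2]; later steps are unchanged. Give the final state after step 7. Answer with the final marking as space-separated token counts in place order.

1 0 8 2

state after step 2 := [2 3 1 2]
3 | fire a3 | [2 2 3 2]
4 | fire a2 | [3 2 1 3]
5 | fire a3 | [3 1 3 3]
6 | fire a4 | [1 1 6 2]
7 | fire a3 | [1 0 8 2]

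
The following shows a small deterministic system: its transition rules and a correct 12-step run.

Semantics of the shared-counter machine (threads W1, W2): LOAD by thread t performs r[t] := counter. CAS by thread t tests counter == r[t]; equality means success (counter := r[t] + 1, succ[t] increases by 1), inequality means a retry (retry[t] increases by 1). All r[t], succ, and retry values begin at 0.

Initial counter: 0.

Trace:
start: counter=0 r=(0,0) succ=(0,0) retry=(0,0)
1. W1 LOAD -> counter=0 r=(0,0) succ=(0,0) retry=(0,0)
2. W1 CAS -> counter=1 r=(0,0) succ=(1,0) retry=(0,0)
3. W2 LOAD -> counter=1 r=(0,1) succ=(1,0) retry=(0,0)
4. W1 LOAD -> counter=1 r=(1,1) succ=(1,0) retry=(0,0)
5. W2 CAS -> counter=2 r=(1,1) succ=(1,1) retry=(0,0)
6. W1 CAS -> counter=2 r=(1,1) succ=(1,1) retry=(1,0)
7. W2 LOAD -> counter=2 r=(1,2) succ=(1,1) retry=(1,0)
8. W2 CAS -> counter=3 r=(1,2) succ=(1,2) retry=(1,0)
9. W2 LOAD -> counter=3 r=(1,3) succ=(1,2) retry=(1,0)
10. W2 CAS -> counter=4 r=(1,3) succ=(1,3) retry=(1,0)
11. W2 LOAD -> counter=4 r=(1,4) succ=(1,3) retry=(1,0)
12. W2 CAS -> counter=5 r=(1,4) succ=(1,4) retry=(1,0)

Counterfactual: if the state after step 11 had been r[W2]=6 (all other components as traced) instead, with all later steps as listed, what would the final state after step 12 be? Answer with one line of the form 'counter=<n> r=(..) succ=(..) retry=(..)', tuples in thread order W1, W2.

state after step 11 := counter=4 r=(1,6) succ=(1,3) retry=(1,0)
12. W2 CAS -> counter=4 r=(1,6) succ=(1,3) retry=(1,1)

counter=4 r=(1,6) succ=(1,3) retry=(1,1)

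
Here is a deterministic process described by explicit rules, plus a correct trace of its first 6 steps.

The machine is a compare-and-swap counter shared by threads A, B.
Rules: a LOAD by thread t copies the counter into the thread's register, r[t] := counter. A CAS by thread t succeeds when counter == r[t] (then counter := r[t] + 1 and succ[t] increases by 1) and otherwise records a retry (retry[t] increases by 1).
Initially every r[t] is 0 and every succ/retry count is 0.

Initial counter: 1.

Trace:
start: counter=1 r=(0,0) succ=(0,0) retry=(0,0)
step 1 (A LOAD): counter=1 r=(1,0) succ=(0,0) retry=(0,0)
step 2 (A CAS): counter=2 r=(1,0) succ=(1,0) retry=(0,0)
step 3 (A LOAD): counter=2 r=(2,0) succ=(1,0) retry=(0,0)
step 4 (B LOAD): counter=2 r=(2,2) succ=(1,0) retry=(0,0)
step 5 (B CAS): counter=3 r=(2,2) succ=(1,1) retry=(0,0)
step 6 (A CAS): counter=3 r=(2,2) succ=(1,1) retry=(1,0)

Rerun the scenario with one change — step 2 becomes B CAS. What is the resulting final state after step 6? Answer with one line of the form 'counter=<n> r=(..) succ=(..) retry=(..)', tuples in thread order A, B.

(re-executing from step 2 with the substitution; state before step 2: counter=1 r=(1,0) succ=(0,0) retry=(0,0))
step 2 (B CAS): counter=1 r=(1,0) succ=(0,0) retry=(0,1)
step 3 (A LOAD): counter=1 r=(1,0) succ=(0,0) retry=(0,1)
step 4 (B LOAD): counter=1 r=(1,1) succ=(0,0) retry=(0,1)
step 5 (B CAS): counter=2 r=(1,1) succ=(0,1) retry=(0,1)
step 6 (A CAS): counter=2 r=(1,1) succ=(0,1) retry=(1,1)

counter=2 r=(1,1) succ=(0,1) retry=(1,1)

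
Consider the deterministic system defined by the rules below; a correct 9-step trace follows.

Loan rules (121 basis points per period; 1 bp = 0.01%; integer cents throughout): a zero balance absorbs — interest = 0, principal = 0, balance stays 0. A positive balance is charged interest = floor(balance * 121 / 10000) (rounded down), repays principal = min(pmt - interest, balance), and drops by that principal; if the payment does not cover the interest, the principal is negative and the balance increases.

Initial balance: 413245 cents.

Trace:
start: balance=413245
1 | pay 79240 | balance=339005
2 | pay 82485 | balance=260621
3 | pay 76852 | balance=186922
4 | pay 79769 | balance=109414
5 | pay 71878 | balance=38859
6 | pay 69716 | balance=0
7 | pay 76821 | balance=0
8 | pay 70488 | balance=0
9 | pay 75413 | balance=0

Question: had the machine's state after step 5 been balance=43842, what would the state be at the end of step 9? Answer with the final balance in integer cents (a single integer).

state after step 5 := balance=43842
6 | pay 69716 | balance=0
7 | pay 76821 | balance=0
8 | pay 70488 | balance=0
9 | pay 75413 | balance=0

0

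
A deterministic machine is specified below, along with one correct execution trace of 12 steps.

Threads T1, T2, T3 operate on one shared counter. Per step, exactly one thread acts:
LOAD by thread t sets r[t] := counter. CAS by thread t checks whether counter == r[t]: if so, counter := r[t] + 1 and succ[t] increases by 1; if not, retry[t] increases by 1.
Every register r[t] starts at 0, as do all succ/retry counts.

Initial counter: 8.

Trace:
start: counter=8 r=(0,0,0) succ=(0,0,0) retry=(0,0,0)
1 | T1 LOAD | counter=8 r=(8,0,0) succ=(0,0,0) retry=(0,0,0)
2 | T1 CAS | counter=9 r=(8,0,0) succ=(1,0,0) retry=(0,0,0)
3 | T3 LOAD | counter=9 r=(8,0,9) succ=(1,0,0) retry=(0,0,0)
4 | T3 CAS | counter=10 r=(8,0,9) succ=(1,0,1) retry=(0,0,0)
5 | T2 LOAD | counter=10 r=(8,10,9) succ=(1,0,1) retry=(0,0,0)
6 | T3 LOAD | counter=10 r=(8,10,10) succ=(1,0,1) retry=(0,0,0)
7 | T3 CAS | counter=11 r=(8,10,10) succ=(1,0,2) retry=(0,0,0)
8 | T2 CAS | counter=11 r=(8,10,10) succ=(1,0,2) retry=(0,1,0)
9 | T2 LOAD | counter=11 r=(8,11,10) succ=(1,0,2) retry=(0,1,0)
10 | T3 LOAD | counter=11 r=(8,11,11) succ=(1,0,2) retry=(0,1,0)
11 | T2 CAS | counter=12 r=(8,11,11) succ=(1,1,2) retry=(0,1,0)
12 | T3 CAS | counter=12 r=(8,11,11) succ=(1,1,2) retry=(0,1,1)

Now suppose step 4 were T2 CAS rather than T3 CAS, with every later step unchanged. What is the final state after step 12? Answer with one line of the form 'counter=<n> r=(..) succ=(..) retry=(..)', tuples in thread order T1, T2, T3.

counter=11 r=(8,10,10) succ=(1,1,1) retry=(0,2,1)

(re-executing from step 4 with the substitution; state before step 4: counter=9 r=(8,0,9) succ=(1,0,0) retry=(0,0,0))
4 | T2 CAS | counter=9 r=(8,0,9) succ=(1,0,0) retry=(0,1,0)
5 | T2 LOAD | counter=9 r=(8,9,9) succ=(1,0,0) retry=(0,1,0)
6 | T3 LOAD | counter=9 r=(8,9,9) succ=(1,0,0) retry=(0,1,0)
7 | T3 CAS | counter=10 r=(8,9,9) succ=(1,0,1) retry=(0,1,0)
8 | T2 CAS | counter=10 r=(8,9,9) succ=(1,0,1) retry=(0,2,0)
9 | T2 LOAD | counter=10 r=(8,10,9) succ=(1,0,1) retry=(0,2,0)
10 | T3 LOAD | counter=10 r=(8,10,10) succ=(1,0,1) retry=(0,2,0)
11 | T2 CAS | counter=11 r=(8,10,10) succ=(1,1,1) retry=(0,2,0)
12 | T3 CAS | counter=11 r=(8,10,10) succ=(1,1,1) retry=(0,2,1)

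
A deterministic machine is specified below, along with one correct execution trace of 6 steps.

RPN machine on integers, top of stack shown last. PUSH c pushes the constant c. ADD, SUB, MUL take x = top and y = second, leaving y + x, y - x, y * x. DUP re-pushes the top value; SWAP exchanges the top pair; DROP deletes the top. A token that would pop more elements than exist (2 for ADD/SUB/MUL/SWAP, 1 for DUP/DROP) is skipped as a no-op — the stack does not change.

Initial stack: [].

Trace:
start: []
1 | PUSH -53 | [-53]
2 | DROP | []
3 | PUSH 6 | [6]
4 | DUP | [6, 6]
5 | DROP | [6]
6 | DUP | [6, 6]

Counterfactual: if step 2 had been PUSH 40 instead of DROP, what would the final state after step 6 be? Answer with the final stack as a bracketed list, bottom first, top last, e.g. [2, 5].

(re-executing from step 2 with the substitution; state before step 2: [-53])
2 | PUSH 40 | [-53, 40]
3 | PUSH 6 | [-53, 40, 6]
4 | DUP | [-53, 40, 6, 6]
5 | DROP | [-53, 40, 6]
6 | DUP | [-53, 40, 6, 6]

[-53, 40, 6, 6]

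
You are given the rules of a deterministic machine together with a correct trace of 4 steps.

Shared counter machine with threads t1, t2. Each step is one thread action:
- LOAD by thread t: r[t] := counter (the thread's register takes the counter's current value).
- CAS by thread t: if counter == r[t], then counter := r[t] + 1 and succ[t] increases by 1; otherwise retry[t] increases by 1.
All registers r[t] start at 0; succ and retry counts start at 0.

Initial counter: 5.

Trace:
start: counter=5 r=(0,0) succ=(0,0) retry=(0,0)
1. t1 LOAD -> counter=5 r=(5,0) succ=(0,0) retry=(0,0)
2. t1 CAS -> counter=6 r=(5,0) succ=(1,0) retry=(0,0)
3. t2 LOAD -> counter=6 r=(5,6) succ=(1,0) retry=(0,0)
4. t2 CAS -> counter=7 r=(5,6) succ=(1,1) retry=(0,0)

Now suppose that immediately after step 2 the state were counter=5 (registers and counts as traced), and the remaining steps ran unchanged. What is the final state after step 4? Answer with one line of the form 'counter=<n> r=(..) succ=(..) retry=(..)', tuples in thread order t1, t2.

counter=6 r=(5,5) succ=(1,1) retry=(0,0)

state after step 2 := counter=5 r=(5,0) succ=(1,0) retry=(0,0)
3. t2 LOAD -> counter=5 r=(5,5) succ=(1,0) retry=(0,0)
4. t2 CAS -> counter=6 r=(5,5) succ=(1,1) retry=(0,0)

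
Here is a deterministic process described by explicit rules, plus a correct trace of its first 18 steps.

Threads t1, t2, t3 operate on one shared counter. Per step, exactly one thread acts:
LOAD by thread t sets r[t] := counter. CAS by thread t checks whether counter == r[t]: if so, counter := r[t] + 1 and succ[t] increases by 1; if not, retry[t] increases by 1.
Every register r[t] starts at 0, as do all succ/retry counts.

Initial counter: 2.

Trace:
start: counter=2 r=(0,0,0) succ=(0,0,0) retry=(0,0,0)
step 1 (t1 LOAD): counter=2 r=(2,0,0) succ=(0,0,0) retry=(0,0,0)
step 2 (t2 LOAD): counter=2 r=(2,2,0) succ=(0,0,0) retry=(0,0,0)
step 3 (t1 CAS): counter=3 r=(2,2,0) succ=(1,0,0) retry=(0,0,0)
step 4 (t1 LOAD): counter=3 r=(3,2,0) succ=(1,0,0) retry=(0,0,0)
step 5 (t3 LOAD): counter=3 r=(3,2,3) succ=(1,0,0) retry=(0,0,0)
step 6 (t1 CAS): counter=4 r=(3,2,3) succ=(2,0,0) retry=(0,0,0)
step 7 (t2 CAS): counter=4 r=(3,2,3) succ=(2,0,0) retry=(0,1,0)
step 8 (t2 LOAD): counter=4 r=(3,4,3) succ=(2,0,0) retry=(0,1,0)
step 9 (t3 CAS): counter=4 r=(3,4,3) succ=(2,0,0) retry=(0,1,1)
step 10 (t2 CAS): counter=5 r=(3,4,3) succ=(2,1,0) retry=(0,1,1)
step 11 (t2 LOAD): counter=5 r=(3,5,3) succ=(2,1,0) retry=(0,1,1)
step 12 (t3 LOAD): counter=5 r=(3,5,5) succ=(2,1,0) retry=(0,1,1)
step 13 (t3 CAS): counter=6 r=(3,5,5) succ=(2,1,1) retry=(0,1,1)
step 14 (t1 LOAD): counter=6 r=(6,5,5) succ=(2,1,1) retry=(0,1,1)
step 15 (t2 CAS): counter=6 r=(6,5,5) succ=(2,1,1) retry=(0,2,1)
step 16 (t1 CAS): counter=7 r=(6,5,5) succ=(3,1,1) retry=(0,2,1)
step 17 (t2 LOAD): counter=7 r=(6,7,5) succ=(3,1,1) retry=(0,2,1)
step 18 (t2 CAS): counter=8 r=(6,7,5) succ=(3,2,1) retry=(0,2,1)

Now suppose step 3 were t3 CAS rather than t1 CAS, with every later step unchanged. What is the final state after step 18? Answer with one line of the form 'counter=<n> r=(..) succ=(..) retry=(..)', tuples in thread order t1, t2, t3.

(re-executing from step 3 with the substitution; state before step 3: counter=2 r=(2,2,0) succ=(0,0,0) retry=(0,0,0))
step 3 (t3 CAS): counter=2 r=(2,2,0) succ=(0,0,0) retry=(0,0,1)
step 4 (t1 LOAD): counter=2 r=(2,2,0) succ=(0,0,0) retry=(0,0,1)
step 5 (t3 LOAD): counter=2 r=(2,2,2) succ=(0,0,0) retry=(0,0,1)
step 6 (t1 CAS): counter=3 r=(2,2,2) succ=(1,0,0) retry=(0,0,1)
step 7 (t2 CAS): counter=3 r=(2,2,2) succ=(1,0,0) retry=(0,1,1)
step 8 (t2 LOAD): counter=3 r=(2,3,2) succ=(1,0,0) retry=(0,1,1)
step 9 (t3 CAS): counter=3 r=(2,3,2) succ=(1,0,0) retry=(0,1,2)
step 10 (t2 CAS): counter=4 r=(2,3,2) succ=(1,1,0) retry=(0,1,2)
step 11 (t2 LOAD): counter=4 r=(2,4,2) succ=(1,1,0) retry=(0,1,2)
step 12 (t3 LOAD): counter=4 r=(2,4,4) succ=(1,1,0) retry=(0,1,2)
step 13 (t3 CAS): counter=5 r=(2,4,4) succ=(1,1,1) retry=(0,1,2)
step 14 (t1 LOAD): counter=5 r=(5,4,4) succ=(1,1,1) retry=(0,1,2)
step 15 (t2 CAS): counter=5 r=(5,4,4) succ=(1,1,1) retry=(0,2,2)
step 16 (t1 CAS): counter=6 r=(5,4,4) succ=(2,1,1) retry=(0,2,2)
step 17 (t2 LOAD): counter=6 r=(5,6,4) succ=(2,1,1) retry=(0,2,2)
step 18 (t2 CAS): counter=7 r=(5,6,4) succ=(2,2,1) retry=(0,2,2)

counter=7 r=(5,6,4) succ=(2,2,1) retry=(0,2,2)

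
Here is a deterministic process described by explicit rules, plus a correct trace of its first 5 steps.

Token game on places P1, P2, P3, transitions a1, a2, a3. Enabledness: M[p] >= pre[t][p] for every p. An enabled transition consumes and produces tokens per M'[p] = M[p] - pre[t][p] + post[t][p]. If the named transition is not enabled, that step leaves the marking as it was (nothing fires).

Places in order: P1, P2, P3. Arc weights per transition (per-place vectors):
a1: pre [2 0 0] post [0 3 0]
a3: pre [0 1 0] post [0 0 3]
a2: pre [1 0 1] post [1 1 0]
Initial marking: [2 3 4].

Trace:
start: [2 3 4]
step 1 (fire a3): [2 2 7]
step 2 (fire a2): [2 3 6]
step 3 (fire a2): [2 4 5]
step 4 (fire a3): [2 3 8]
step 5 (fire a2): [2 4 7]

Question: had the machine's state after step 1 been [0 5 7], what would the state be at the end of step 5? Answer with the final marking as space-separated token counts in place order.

0 4 10

state after step 1 := [0 5 7]
step 2 (fire a2): [0 5 7]
step 3 (fire a2): [0 5 7]
step 4 (fire a3): [0 4 10]
step 5 (fire a2): [0 4 10]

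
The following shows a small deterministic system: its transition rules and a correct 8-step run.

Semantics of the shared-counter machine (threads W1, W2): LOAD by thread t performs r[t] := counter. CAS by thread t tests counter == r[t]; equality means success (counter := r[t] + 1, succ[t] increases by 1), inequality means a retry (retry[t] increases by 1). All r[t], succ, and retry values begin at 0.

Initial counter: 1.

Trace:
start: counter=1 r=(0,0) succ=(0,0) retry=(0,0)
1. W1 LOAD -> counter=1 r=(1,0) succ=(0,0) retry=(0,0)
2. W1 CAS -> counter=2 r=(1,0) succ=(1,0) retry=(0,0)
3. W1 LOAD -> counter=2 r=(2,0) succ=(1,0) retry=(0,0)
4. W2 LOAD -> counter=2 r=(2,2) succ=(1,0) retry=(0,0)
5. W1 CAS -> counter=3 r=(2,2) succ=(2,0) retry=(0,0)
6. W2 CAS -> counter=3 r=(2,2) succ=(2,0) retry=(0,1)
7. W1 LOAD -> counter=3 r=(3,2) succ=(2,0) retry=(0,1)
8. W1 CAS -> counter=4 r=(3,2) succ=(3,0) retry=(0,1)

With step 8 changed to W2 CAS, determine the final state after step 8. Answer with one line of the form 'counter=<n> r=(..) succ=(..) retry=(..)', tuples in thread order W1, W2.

counter=3 r=(3,2) succ=(2,0) retry=(0,2)

(re-executing from step 8 with the substitution; state before step 8: counter=3 r=(3,2) succ=(2,0) retry=(0,1))
8. W2 CAS -> counter=3 r=(3,2) succ=(2,0) retry=(0,2)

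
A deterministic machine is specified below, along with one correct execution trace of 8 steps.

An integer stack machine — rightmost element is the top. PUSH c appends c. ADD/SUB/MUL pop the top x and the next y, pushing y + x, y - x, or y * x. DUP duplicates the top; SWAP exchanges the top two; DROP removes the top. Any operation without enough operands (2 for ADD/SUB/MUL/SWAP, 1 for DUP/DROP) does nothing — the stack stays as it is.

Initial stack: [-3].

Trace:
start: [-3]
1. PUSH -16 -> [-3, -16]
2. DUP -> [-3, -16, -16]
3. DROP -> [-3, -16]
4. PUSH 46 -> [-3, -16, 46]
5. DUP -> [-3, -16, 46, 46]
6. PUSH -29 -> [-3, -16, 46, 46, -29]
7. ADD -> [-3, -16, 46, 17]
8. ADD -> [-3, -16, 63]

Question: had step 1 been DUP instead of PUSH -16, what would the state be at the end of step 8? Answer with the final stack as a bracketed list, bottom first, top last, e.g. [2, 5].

(re-executing from step 1 with the substitution; state before step 1: [-3])
1. DUP -> [-3, -3]
2. DUP -> [-3, -3, -3]
3. DROP -> [-3, -3]
4. PUSH 46 -> [-3, -3, 46]
5. DUP -> [-3, -3, 46, 46]
6. PUSH -29 -> [-3, -3, 46, 46, -29]
7. ADD -> [-3, -3, 46, 17]
8. ADD -> [-3, -3, 63]

[-3, -3, 63]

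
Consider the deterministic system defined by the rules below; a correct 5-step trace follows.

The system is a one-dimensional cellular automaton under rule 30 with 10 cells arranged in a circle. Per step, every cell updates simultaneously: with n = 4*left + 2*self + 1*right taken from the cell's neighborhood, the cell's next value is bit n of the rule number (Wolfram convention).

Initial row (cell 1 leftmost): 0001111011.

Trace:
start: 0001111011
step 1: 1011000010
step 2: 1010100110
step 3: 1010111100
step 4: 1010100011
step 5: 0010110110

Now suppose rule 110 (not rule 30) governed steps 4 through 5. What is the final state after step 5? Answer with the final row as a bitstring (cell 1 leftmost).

0000101111

(re-executing steps 4..5 under rule 110; state before step 4: 1010111100)
step 4: 1111100101
step 5: 0000101111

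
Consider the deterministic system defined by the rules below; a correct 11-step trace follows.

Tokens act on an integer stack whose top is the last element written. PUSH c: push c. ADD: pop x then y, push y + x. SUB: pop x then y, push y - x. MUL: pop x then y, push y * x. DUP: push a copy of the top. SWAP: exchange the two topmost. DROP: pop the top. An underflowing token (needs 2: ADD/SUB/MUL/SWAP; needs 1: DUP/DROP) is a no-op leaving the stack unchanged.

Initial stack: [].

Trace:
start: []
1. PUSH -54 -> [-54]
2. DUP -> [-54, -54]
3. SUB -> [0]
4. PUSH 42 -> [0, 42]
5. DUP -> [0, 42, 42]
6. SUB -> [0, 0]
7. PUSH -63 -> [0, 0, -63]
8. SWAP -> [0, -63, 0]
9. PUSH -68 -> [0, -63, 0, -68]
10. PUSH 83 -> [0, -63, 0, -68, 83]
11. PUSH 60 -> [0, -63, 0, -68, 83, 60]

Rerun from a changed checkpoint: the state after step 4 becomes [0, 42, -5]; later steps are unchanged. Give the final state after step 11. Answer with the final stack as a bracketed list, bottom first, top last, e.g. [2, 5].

state after step 4 := [0, 42, -5]
5. DUP -> [0, 42, -5, -5]
6. SUB -> [0, 42, 0]
7. PUSH -63 -> [0, 42, 0, -63]
8. SWAP -> [0, 42, -63, 0]
9. PUSH -68 -> [0, 42, -63, 0, -68]
10. PUSH 83 -> [0, 42, -63, 0, -68, 83]
11. PUSH 60 -> [0, 42, -63, 0, -68, 83, 60]

[0, 42, -63, 0, -68, 83, 60]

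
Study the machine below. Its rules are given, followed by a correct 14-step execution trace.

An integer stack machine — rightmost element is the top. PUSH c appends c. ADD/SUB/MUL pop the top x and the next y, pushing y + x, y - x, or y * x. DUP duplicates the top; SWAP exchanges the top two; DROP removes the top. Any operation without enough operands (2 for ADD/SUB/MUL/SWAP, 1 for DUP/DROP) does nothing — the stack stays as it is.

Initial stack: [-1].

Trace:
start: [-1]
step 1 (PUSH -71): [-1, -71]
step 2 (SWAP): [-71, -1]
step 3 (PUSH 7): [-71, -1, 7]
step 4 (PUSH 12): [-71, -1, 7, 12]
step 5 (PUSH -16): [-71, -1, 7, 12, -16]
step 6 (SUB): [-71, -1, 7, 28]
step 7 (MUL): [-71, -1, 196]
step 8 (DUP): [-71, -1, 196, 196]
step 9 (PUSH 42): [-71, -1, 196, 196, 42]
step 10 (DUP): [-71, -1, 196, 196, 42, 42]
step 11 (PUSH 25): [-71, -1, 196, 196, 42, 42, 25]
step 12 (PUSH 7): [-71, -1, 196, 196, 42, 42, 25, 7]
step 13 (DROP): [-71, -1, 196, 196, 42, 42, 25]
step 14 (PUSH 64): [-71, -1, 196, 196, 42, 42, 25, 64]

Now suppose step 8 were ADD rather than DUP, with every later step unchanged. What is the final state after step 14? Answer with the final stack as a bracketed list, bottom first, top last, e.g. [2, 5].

[-71, 195, 42, 42, 25, 64]

(re-executing from step 8 with the substitution; state before step 8: [-71, -1, 196])
step 8 (ADD): [-71, 195]
step 9 (PUSH 42): [-71, 195, 42]
step 10 (DUP): [-71, 195, 42, 42]
step 11 (PUSH 25): [-71, 195, 42, 42, 25]
step 12 (PUSH 7): [-71, 195, 42, 42, 25, 7]
step 13 (DROP): [-71, 195, 42, 42, 25]
step 14 (PUSH 64): [-71, 195, 42, 42, 25, 64]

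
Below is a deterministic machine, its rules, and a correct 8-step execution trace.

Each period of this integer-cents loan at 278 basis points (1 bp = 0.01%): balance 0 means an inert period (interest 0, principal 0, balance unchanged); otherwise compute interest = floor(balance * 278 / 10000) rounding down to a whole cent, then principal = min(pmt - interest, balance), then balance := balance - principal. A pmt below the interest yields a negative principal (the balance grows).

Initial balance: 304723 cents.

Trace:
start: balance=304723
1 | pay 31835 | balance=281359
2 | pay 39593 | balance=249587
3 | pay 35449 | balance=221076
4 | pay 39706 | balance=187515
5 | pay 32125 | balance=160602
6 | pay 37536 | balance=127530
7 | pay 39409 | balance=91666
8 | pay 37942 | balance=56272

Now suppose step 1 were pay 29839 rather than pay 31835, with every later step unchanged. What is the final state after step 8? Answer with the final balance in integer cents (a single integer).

58692

(re-executing from step 1 with the substitution; state before step 1: balance=304723)
1 | pay 29839 | balance=283355
2 | pay 39593 | balance=251639
3 | pay 35449 | balance=223185
4 | pay 39706 | balance=189683
5 | pay 32125 | balance=162831
6 | pay 37536 | balance=129821
7 | pay 39409 | balance=94021
8 | pay 37942 | balance=58692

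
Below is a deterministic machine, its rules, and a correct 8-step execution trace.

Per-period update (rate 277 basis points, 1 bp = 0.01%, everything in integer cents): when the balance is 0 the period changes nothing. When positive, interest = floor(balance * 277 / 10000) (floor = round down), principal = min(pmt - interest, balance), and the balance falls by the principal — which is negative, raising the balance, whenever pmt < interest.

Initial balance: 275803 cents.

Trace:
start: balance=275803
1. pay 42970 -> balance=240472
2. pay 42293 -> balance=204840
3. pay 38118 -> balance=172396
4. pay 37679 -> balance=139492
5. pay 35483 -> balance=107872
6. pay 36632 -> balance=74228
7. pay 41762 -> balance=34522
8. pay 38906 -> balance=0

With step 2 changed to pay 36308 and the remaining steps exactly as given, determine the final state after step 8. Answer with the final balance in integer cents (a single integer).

3620

(re-executing from step 2 with the substitution; state before step 2: balance=240472)
2. pay 36308 -> balance=210825
3. pay 38118 -> balance=178546
4. pay 37679 -> balance=145812
5. pay 35483 -> balance=114367
6. pay 36632 -> balance=80902
7. pay 41762 -> balance=41380
8. pay 38906 -> balance=3620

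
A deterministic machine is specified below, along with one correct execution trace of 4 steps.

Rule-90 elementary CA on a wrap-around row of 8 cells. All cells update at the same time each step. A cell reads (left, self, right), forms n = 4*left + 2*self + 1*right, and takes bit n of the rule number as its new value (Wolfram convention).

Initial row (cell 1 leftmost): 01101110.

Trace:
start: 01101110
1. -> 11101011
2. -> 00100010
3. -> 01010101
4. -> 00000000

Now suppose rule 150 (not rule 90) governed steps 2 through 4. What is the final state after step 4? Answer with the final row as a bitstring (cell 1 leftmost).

10011100

(re-executing steps 2..4 under rule 150; state before step 2: 11101011)
2. -> 11001001
3. -> 10111110
4. -> 10011100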